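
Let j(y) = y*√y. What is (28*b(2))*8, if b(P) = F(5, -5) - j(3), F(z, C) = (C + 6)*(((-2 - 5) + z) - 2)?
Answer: -896 - 672*√3 ≈ -2059.9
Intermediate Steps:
F(z, C) = (-9 + z)*(6 + C) (F(z, C) = (6 + C)*((-7 + z) - 2) = (6 + C)*(-9 + z) = (-9 + z)*(6 + C))
j(y) = y^(3/2)
b(P) = -4 - 3*√3 (b(P) = (-54 - 9*(-5) + 6*5 - 5*5) - 3^(3/2) = (-54 + 45 + 30 - 25) - 3*√3 = -4 - 3*√3)
(28*b(2))*8 = (28*(-4 - 3*√3))*8 = (-112 - 84*√3)*8 = -896 - 672*√3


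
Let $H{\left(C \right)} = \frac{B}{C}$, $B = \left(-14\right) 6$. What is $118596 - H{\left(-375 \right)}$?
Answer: $\frac{14824472}{125} \approx 1.186 \cdot 10^{5}$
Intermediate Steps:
$B = -84$
$H{\left(C \right)} = - \frac{84}{C}$
$118596 - H{\left(-375 \right)} = 118596 - - \frac{84}{-375} = 118596 - \left(-84\right) \left(- \frac{1}{375}\right) = 118596 - \frac{28}{125} = \frac{14824472}{125}$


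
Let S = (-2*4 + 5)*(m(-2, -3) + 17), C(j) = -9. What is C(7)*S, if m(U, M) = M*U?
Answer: 621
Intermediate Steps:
S = -69 (S = (-2*4 + 5)*(-3*(-2) + 17) = (-8 + 5)*(6 + 17) = -3*23 = -69)
C(7)*S = -9*(-69) = 621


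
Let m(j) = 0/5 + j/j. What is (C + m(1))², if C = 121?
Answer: 14884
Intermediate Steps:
m(j) = 1 (m(j) = 0*(⅕) + 1 = 0 + 1 = 1)
(C + m(1))² = (121 + 1)² = 122² = 14884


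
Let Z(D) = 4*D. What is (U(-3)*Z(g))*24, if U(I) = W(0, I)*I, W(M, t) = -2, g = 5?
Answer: 2880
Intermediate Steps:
U(I) = -2*I
(U(-3)*Z(g))*24 = ((-2*(-3))*(4*5))*24 = (6*20)*24 = 120*24 = 2880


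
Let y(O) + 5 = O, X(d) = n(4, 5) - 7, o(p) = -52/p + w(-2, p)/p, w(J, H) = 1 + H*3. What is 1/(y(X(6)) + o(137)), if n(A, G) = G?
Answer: -137/599 ≈ -0.22871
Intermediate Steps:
w(J, H) = 1 + 3*H
o(p) = -52/p + (1 + 3*p)/p
X(d) = -2 (X(d) = 5 - 7 = -2)
y(O) = -5 + O
1/(y(X(6)) + o(137)) = 1/((-5 - 2) + (3 - 51/137)) = 1/(-7 + (3 - 51*1/137)) = 1/(-7 + (3 - 51/137)) = 1/(-7 + 360/137) = 1/(-599/137) = -137/599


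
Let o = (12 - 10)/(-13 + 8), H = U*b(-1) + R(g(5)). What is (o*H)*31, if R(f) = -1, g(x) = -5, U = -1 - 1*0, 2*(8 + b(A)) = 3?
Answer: -341/5 ≈ -68.200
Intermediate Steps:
b(A) = -13/2 (b(A) = -8 + (½)*3 = -8 + 3/2 = -13/2)
U = -1 (U = -1 + 0 = -1)
H = 11/2 (H = -1*(-13/2) - 1 = 13/2 - 1 = 11/2 ≈ 5.5000)
o = -⅖ (o = 2/(-5) = 2*(-⅕) = -⅖ ≈ -0.40000)
(o*H)*31 = -⅖*11/2*31 = -11/5*31 = -341/5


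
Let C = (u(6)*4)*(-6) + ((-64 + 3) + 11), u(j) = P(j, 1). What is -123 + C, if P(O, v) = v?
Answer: -197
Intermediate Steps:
u(j) = 1
C = -74 (C = (1*4)*(-6) + ((-64 + 3) + 11) = 4*(-6) + (-61 + 11) = -24 - 50 = -74)
-123 + C = -123 - 74 = -197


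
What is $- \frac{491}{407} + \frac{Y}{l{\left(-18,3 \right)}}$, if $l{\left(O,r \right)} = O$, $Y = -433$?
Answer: $\frac{167393}{7326} \approx 22.849$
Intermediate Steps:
$- \frac{491}{407} + \frac{Y}{l{\left(-18,3 \right)}} = - \frac{491}{407} - \frac{433}{-18} = \left(-491\right) \frac{1}{407} - - \frac{433}{18} = - \frac{491}{407} + \frac{433}{18} = \frac{167393}{7326}$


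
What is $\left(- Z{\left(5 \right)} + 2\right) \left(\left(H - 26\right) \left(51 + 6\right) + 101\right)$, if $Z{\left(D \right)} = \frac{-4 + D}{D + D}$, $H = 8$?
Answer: $- \frac{3515}{2} \approx -1757.5$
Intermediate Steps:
$Z{\left(D \right)} = \frac{-4 + D}{2 D}$
$\left(- Z{\left(5 \right)} + 2\right) \left(\left(H - 26\right) \left(51 + 6\right) + 101\right) = \left(- \frac{-4 + 5}{2 \cdot 5} + 2\right) \left(\left(8 - 26\right) \left(51 + 6\right) + 101\right) = \left(- \frac{1}{2 \cdot 5} + 2\right) \left(\left(-18\right) 57 + 101\right) = \left(\left(-1\right) \frac{1}{10} + 2\right) \left(-1026 + 101\right) = \left(- \frac{1}{10} + 2\right) \left(-925\right) = \frac{19}{10} \left(-925\right) = - \frac{3515}{2}$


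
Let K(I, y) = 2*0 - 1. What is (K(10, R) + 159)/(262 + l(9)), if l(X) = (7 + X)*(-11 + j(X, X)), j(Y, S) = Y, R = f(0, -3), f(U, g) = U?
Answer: 79/115 ≈ 0.68696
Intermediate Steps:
R = 0
K(I, y) = -1 (K(I, y) = 0 - 1 = -1)
l(X) = (-11 + X)*(7 + X) (l(X) = (7 + X)*(-11 + X) = (-11 + X)*(7 + X))
(K(10, R) + 159)/(262 + l(9)) = (-1 + 159)/(262 + (-77 + 9² - 4*9)) = 158/(262 + (-77 + 81 - 36)) = 158/(262 - 32) = 158/230 = 158*(1/230) = 79/115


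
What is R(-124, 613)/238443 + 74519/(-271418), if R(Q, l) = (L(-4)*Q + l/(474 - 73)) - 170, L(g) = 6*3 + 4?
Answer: -7440430036447/25951806591774 ≈ -0.28670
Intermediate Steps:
L(g) = 22 (L(g) = 18 + 4 = 22)
R(Q, l) = -170 + 22*Q + l/401 (R(Q, l) = (22*Q + l/(474 - 73)) - 170 = (22*Q + l/401) - 170 = -170 + 22*Q + l/401)
R(-124, 613)/238443 + 74519/(-271418) = (-170 + 22*(-124) + (1/401)*613)/238443 + 74519/(-271418) = (-170 - 2728 + 613/401)*(1/238443) + 74519*(-1/271418) = -1161485/401*1/238443 - 74519/271418 = -1161485/95615643 - 74519/271418 = -7440430036447/25951806591774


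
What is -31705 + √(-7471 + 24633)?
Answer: -31705 + √17162 ≈ -31574.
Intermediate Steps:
-31705 + √(-7471 + 24633) = -31705 + √17162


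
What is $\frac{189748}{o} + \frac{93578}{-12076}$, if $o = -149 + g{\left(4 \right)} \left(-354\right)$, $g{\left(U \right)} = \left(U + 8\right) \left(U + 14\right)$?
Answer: $- \frac{4730344081}{462589294} \approx -10.226$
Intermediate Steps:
$g{\left(U \right)} = \left(8 + U\right) \left(14 + U\right)$
$o = -76613$ ($o = -149 + \left(112 + 4^{2} + 22 \cdot 4\right) \left(-354\right) = -149 + \left(112 + 16 + 88\right) \left(-354\right) = -149 + 216 \left(-354\right) = -149 - 76464 = -76613$)
$\frac{189748}{o} + \frac{93578}{-12076} = \frac{189748}{-76613} + \frac{93578}{-12076} = 189748 \left(- \frac{1}{76613}\right) + 93578 \left(- \frac{1}{12076}\right) = - \frac{189748}{76613} - \frac{46789}{6038} = - \frac{4730344081}{462589294}$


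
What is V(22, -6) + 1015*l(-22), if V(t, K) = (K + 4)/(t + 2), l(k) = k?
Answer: -267961/12 ≈ -22330.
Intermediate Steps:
V(t, K) = (4 + K)/(2 + t)
V(22, -6) + 1015*l(-22) = (4 - 6)/(2 + 22) + 1015*(-22) = -2/24 - 22330 = (1/24)*(-2) - 22330 = -1/12 - 22330 = -267961/12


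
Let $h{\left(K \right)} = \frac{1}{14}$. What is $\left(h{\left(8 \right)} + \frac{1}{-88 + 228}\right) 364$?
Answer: $\frac{143}{5} \approx 28.6$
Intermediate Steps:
$h{\left(K \right)} = \frac{1}{14}$
$\left(h{\left(8 \right)} + \frac{1}{-88 + 228}\right) 364 = \left(\frac{1}{14} + \frac{1}{-88 + 228}\right) 364 = \left(\frac{1}{14} + \frac{1}{140}\right) 364 = \frac{11}{140} \cdot 364 = \frac{143}{5}$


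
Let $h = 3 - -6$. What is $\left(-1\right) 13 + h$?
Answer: $-4$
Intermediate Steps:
$h = 9$ ($h = 3 + 6 = 9$)
$\left(-1\right) 13 + h = \left(-1\right) 13 + 9 = -13 + 9 = -4$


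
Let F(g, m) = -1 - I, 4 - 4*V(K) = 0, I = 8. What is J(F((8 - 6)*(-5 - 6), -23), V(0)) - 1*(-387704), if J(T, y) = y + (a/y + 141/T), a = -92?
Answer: 1162792/3 ≈ 3.8760e+5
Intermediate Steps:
V(K) = 1 (V(K) = 1 - ¼*0 = 1 + 0 = 1)
F(g, m) = -9 (F(g, m) = -1 - 1*8 = -1 - 8 = -9)
J(T, y) = y - 92/y + 141/T (J(T, y) = y + (-92/y + 141/T) = y - 92/y + 141/T)
J(F((8 - 6)*(-5 - 6), -23), V(0)) - 1*(-387704) = (1 - 92/1 + 141/(-9)) - 1*(-387704) = (1 - 92*1 + 141*(-⅑)) + 387704 = (1 - 92 - 47/3) + 387704 = -320/3 + 387704 = 1162792/3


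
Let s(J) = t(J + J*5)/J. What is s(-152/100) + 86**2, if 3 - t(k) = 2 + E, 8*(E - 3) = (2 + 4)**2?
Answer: 562421/76 ≈ 7400.3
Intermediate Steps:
E = 15/2 (E = 3 + (2 + 4)**2/8 = 3 + (1/8)*6**2 = 3 + (1/8)*36 = 3 + 9/2 = 15/2 ≈ 7.5000)
t(k) = -13/2 (t(k) = 3 - (2 + 15/2) = 3 - 1*19/2 = 3 - 19/2 = -13/2)
s(J) = -13/(2*J)
s(-152/100) + 86**2 = -13/(2*((-152/100))) + 86**2 = -13/(2*((-152*1/100))) + 7396 = -13/(2*(-38/25)) + 7396 = -13/2*(-25/38) + 7396 = 325/76 + 7396 = 562421/76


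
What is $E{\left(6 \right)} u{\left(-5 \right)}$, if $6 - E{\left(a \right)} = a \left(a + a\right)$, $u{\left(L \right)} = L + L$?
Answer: $660$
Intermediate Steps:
$u{\left(L \right)} = 2 L$
$E{\left(a \right)} = 6 - 2 a^{2}$ ($E{\left(a \right)} = 6 - a \left(a + a\right) = 6 - a 2 a = 6 - 2 a^{2}$)
$E{\left(6 \right)} u{\left(-5 \right)} = \left(6 - 2 \cdot 6^{2}\right) 2 \left(-5\right) = \left(6 - 72\right) \left(-10\right) = \left(-66\right) \left(-10\right) = 660$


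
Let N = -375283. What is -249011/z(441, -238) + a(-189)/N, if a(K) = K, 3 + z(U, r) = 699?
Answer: -93449463569/261196968 ≈ -357.77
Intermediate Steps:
z(U, r) = 696 (z(U, r) = -3 + 699 = 696)
-249011/z(441, -238) + a(-189)/N = -249011/696 - 189/(-375283) = -249011*1/696 - 189*(-1/375283) = -249011/696 + 189/375283 = -93449463569/261196968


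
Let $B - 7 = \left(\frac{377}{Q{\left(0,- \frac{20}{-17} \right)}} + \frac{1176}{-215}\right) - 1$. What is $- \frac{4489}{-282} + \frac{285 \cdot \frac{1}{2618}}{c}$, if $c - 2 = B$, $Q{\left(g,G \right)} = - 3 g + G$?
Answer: $\frac{1632198001163}{102532878294} \approx 15.919$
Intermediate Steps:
$Q{\left(g,G \right)} = G - 3 g$
$B = \frac{276043}{860}$ ($B = 7 - \left(\frac{1391}{215} - \frac{377}{- \frac{20}{-17} - 0}\right) = 7 - \left(\frac{1391}{215} - \frac{377}{\left(-20\right) \left(- \frac{1}{17}\right) + 0}\right) = 7 - \left(\frac{1391}{215} - \frac{377}{\frac{20}{17} + 0}\right) = 7 - \left(\frac{1391}{215} - \frac{6409}{20}\right) = 7 + \left(\left(377 \cdot \frac{17}{20} - \frac{1176}{215}\right) - 1\right) = 7 + \left(\left(\frac{6409}{20} - \frac{1176}{215}\right) - 1\right) = 7 + \left(\frac{270883}{860} - 1\right) = 7 + \frac{270023}{860} = \frac{276043}{860} \approx 320.98$)
$c = \frac{277763}{860}$ ($c = 2 + \frac{276043}{860} = \frac{277763}{860} \approx 322.98$)
$- \frac{4489}{-282} + \frac{285 \cdot \frac{1}{2618}}{c} = - \frac{4489}{-282} + \frac{285 \cdot \frac{1}{2618}}{\frac{277763}{860}} = \left(-4489\right) \left(- \frac{1}{282}\right) + 285 \cdot \frac{1}{2618} \cdot \frac{860}{277763} = \frac{4489}{282} + \frac{285}{2618} \cdot \frac{860}{277763} = \frac{4489}{282} + \frac{122550}{363591767} = \frac{1632198001163}{102532878294}$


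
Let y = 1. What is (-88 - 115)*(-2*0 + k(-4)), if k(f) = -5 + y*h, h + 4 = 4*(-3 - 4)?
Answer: 7511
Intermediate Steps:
h = -32 (h = -4 + 4*(-3 - 4) = -4 + 4*(-7) = -4 - 28 = -32)
k(f) = -37 (k(f) = -5 + 1*(-32) = -5 - 32 = -37)
(-88 - 115)*(-2*0 + k(-4)) = (-88 - 115)*(-2*0 - 37) = -203*(0 - 37) = -203*(-37) = 7511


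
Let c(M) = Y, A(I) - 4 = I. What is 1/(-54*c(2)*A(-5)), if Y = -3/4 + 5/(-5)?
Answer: -2/189 ≈ -0.010582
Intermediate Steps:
Y = -7/4 (Y = -3*¼ + 5*(-⅕) = -¾ - 1 = -7/4 ≈ -1.7500)
A(I) = 4 + I
c(M) = -7/4
1/(-54*c(2)*A(-5)) = 1/(-(-189)*(4 - 5)/2) = 1/(-(-189)*(-1)/2) = 1/(-54*7/4) = 1/(-189/2) = -2/189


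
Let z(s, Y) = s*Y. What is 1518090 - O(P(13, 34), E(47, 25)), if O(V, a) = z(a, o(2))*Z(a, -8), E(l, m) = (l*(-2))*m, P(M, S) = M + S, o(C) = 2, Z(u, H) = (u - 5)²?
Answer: 26067835590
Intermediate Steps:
Z(u, H) = (-5 + u)²
z(s, Y) = Y*s
E(l, m) = -2*l*m (E(l, m) = (-2*l)*m = -2*l*m)
O(V, a) = 2*a*(-5 + a)² (O(V, a) = (2*a)*(-5 + a)² = 2*a*(-5 + a)²)
1518090 - O(P(13, 34), E(47, 25)) = 1518090 - 2*(-2*47*25)*(-5 - 2*47*25)² = 1518090 - 2*(-2350)*(-5 - 2350)² = 1518090 - 2*(-2350)*(-2355)² = 1518090 - 2*(-2350)*5546025 = 1518090 - 1*(-26066317500) = 1518090 + 26066317500 = 26067835590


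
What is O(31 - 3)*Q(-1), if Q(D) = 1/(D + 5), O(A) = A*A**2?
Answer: 5488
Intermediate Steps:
O(A) = A**3
Q(D) = 1/(5 + D)
O(31 - 3)*Q(-1) = (31 - 3)**3/(5 - 1) = 28**3/4 = 21952*(1/4) = 5488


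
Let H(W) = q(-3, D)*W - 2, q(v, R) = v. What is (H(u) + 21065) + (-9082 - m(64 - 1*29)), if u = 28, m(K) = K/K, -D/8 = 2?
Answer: 11896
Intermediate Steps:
D = -16 (D = -8*2 = -16)
m(K) = 1
H(W) = -2 - 3*W (H(W) = -3*W - 2 = -2 - 3*W)
(H(u) + 21065) + (-9082 - m(64 - 1*29)) = ((-2 - 3*28) + 21065) + (-9082 - 1*1) = ((-2 - 84) + 21065) + (-9082 - 1) = (-86 + 21065) - 9083 = 20979 - 9083 = 11896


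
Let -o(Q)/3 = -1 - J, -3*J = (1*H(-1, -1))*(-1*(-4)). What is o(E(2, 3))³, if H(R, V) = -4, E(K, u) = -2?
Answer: 6859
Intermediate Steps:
J = 16/3 (J = -1*(-4)*(-1*(-4))/3 = -(-4)*4/3 = -⅓*(-16) = 16/3 ≈ 5.3333)
o(Q) = 19 (o(Q) = -3*(-1 - 1*16/3) = -3*(-1 - 16/3) = -3*(-19/3) = 19)
o(E(2, 3))³ = 19³ = 6859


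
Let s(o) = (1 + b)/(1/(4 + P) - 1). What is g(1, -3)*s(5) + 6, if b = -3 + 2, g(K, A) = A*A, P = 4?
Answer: 6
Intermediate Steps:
g(K, A) = A²
b = -1
s(o) = 0 (s(o) = (1 - 1)/(1/(4 + 4) - 1) = 0/(1/8 - 1) = 0/(⅛ - 1) = 0/(-7/8) = 0*(-8/7) = 0)
g(1, -3)*s(5) + 6 = (-3)²*0 + 6 = 9*0 + 6 = 0 + 6 = 6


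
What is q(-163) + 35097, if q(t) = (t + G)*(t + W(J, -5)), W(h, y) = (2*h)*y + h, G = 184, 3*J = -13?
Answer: 32493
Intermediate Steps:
J = -13/3 (J = (⅓)*(-13) = -13/3 ≈ -4.3333)
W(h, y) = h + 2*h*y (W(h, y) = 2*h*y + h = h + 2*h*y)
q(t) = (39 + t)*(184 + t) (q(t) = (t + 184)*(t - 13*(1 + 2*(-5))/3) = (184 + t)*(t - 13*(1 - 10)/3) = (184 + t)*(t - 13/3*(-9)) = (184 + t)*(t + 39) = (184 + t)*(39 + t) = (39 + t)*(184 + t))
q(-163) + 35097 = (7176 + (-163)² + 223*(-163)) + 35097 = (7176 + 26569 - 36349) + 35097 = -2604 + 35097 = 32493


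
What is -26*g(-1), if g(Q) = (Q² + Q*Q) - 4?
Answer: 52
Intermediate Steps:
g(Q) = -4 + 2*Q² (g(Q) = (Q² + Q²) - 4 = 2*Q² - 4 = -4 + 2*Q²)
-26*g(-1) = -26*(-4 + 2*(-1)²) = -26*(-4 + 2*1) = -26*(-4 + 2) = -26*(-2) = 52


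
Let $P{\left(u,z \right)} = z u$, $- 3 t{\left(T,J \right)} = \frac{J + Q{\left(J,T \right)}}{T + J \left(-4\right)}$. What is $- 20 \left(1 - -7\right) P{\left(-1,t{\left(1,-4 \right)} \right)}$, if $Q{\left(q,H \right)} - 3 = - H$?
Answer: $\frac{320}{51} \approx 6.2745$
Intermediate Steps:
$Q{\left(q,H \right)} = 3 - H$
$t{\left(T,J \right)} = - \frac{3 + J - T}{3 \left(T - 4 J\right)}$ ($t{\left(T,J \right)} = - \frac{\left(J - \left(-3 + T\right)\right) \frac{1}{T + J \left(-4\right)}}{3} = - \frac{\left(3 + J - T\right) \frac{1}{T - 4 J}}{3} = - \frac{\frac{1}{T - 4 J} \left(3 + J - T\right)}{3} = - \frac{3 + J - T}{3 \left(T - 4 J\right)}$)
$P{\left(u,z \right)} = u z$
$- 20 \left(1 - -7\right) P{\left(-1,t{\left(1,-4 \right)} \right)} = - 20 \left(1 - -7\right) \left(- \frac{3 - 4 - 1}{3 \left(\left(-1\right) 1 + 4 \left(-4\right)\right)}\right) = - 20 \left(1 + 7\right) \left(- \frac{3 - 4 - 1}{3 \left(-1 - 16\right)}\right) = \left(-20\right) 8 \left(- \frac{-2}{3 \left(-17\right)}\right) = - 160 \left(- \frac{\left(-1\right) \left(-2\right)}{3 \cdot 17}\right) = - 160 \left(\left(-1\right) \frac{2}{51}\right) = \left(-160\right) \left(- \frac{2}{51}\right) = \frac{320}{51}$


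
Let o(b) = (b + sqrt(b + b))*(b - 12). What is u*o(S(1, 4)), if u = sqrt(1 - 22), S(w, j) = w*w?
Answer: 11*I*(-sqrt(21) - sqrt(42)) ≈ -121.7*I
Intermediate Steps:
S(w, j) = w**2
o(b) = (-12 + b)*(b + sqrt(2)*sqrt(b)) (o(b) = (b + sqrt(2*b))*(-12 + b) = (b + sqrt(2)*sqrt(b))*(-12 + b) = (-12 + b)*(b + sqrt(2)*sqrt(b)))
u = I*sqrt(21) (u = sqrt(-21) = I*sqrt(21) ≈ 4.5826*I)
u*o(S(1, 4)) = (I*sqrt(21))*((1**2)**2 - 12*1**2 + sqrt(2)*(1**2)**(3/2) - 12*sqrt(2)*sqrt(1**2)) = (I*sqrt(21))*(1**2 - 12*1 + sqrt(2)*1**(3/2) - 12*sqrt(2)*sqrt(1)) = (I*sqrt(21))*(1 - 12 + sqrt(2)*1 - 12*sqrt(2)*1) = (I*sqrt(21))*(1 - 12 + sqrt(2) - 12*sqrt(2)) = (I*sqrt(21))*(-11 - 11*sqrt(2)) = I*sqrt(21)*(-11 - 11*sqrt(2))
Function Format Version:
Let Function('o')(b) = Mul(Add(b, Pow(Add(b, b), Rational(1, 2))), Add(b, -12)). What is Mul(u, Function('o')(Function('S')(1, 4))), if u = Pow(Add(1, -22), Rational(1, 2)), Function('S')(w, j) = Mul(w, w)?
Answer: Mul(11, I, Add(Mul(-1, Pow(21, Rational(1, 2))), Mul(-1, Pow(42, Rational(1, 2))))) ≈ Mul(-121.70, I)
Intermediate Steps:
Function('S')(w, j) = Pow(w, 2)
Function('o')(b) = Mul(Add(-12, b), Add(b, Mul(Pow(2, Rational(1, 2)), Pow(b, Rational(1, 2))))) (Function('o')(b) = Mul(Add(b, Pow(Mul(2, b), Rational(1, 2))), Add(-12, b)) = Mul(Add(b, Mul(Pow(2, Rational(1, 2)), Pow(b, Rational(1, 2)))), Add(-12, b)) = Mul(Add(-12, b), Add(b, Mul(Pow(2, Rational(1, 2)), Pow(b, Rational(1, 2))))))
u = Mul(I, Pow(21, Rational(1, 2))) (u = Pow(-21, Rational(1, 2)) = Mul(I, Pow(21, Rational(1, 2))) ≈ Mul(4.5826, I))
Mul(u, Function('o')(Function('S')(1, 4))) = Mul(Mul(I, Pow(21, Rational(1, 2))), Add(Pow(Pow(1, 2), 2), Mul(-12, Pow(1, 2)), Mul(Pow(2, Rational(1, 2)), Pow(Pow(1, 2), Rational(3, 2))), Mul(-12, Pow(2, Rational(1, 2)), Pow(Pow(1, 2), Rational(1, 2))))) = Mul(Mul(I, Pow(21, Rational(1, 2))), Add(Pow(1, 2), Mul(-12, 1), Mul(Pow(2, Rational(1, 2)), Pow(1, Rational(3, 2))), Mul(-12, Pow(2, Rational(1, 2)), Pow(1, Rational(1, 2))))) = Mul(Mul(I, Pow(21, Rational(1, 2))), Add(1, -12, Mul(Pow(2, Rational(1, 2)), 1), Mul(-12, Pow(2, Rational(1, 2)), 1))) = Mul(Mul(I, Pow(21, Rational(1, 2))), Add(1, -12, Pow(2, Rational(1, 2)), Mul(-12, Pow(2, Rational(1, 2))))) = Mul(Mul(I, Pow(21, Rational(1, 2))), Add(-11, Mul(-11, Pow(2, Rational(1, 2))))) = Mul(I, Pow(21, Rational(1, 2)), Add(-11, Mul(-11, Pow(2, Rational(1, 2)))))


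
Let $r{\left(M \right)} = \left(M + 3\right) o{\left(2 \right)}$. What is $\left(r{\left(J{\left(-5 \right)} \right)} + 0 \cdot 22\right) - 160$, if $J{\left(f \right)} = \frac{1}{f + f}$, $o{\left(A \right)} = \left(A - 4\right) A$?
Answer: $- \frac{858}{5} \approx -171.6$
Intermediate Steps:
$o{\left(A \right)} = A \left(-4 + A\right)$ ($o{\left(A \right)} = \left(-4 + A\right) A = A \left(-4 + A\right)$)
$J{\left(f \right)} = \frac{1}{2 f}$
$r{\left(M \right)} = -12 - 4 M$ ($r{\left(M \right)} = \left(M + 3\right) 2 \left(-4 + 2\right) = \left(3 + M\right) 2 \left(-2\right) = \left(3 + M\right) \left(-4\right) = -12 - 4 M$)
$\left(r{\left(J{\left(-5 \right)} \right)} + 0 \cdot 22\right) - 160 = \left(\left(-12 - 4 \frac{1}{2 \left(-5\right)}\right) + 0 \cdot 22\right) - 160 = \left(\left(-12 - 4 \cdot \frac{1}{2} \left(- \frac{1}{5}\right)\right) + 0\right) - 160 = \left(\left(-12 - - \frac{2}{5}\right) + 0\right) - 160 = \left(\left(-12 + \frac{2}{5}\right) + 0\right) - 160 = \left(- \frac{58}{5} + 0\right) - 160 = - \frac{58}{5} - 160 = - \frac{858}{5}$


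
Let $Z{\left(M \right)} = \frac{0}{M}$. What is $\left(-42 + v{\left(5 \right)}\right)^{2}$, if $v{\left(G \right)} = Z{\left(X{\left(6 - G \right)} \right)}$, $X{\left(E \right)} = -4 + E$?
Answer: $1764$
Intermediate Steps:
$Z{\left(M \right)} = 0$
$v{\left(G \right)} = 0$
$\left(-42 + v{\left(5 \right)}\right)^{2} = \left(-42 + 0\right)^{2} = \left(-42\right)^{2} = 1764$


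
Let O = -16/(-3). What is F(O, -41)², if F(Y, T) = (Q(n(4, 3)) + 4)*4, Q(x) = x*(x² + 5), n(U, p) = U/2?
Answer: 7744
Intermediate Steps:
n(U, p) = U/2 (n(U, p) = U*(½) = U/2)
O = 16/3 (O = -16*(-⅓) = 16/3 ≈ 5.3333)
Q(x) = x*(5 + x²)
F(Y, T) = 88 (F(Y, T) = (((½)*4)*(5 + ((½)*4)²) + 4)*4 = (2*(5 + 2²) + 4)*4 = (2*(5 + 4) + 4)*4 = (2*9 + 4)*4 = (18 + 4)*4 = 22*4 = 88)
F(O, -41)² = 88² = 7744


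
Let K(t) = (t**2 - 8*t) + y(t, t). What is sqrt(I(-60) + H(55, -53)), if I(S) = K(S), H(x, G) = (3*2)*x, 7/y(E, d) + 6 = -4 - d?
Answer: 17*sqrt(1526)/10 ≈ 66.409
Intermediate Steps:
y(E, d) = 7/(-10 - d) (y(E, d) = 7/(-6 + (-4 - d)) = 7/(-10 - d))
H(x, G) = 6*x
K(t) = t**2 - 8*t - 7/(10 + t) (K(t) = (t**2 - 8*t) - 7/(10 + t) = t**2 - 8*t - 7/(10 + t))
I(S) = (-7 + S*(-8 + S)*(10 + S))/(10 + S)
sqrt(I(-60) + H(55, -53)) = sqrt((-7 - 60*(-8 - 60)*(10 - 60))/(10 - 60) + 6*55) = sqrt((-7 - 60*(-68)*(-50))/(-50) + 330) = sqrt(-(-7 - 204000)/50 + 330) = sqrt(-1/50*(-204007) + 330) = sqrt(204007/50 + 330) = sqrt(220507/50) = 17*sqrt(1526)/10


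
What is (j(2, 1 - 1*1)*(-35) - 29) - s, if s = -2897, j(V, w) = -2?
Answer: 2938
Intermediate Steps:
(j(2, 1 - 1*1)*(-35) - 29) - s = (-2*(-35) - 29) - 1*(-2897) = (70 - 29) + 2897 = 41 + 2897 = 2938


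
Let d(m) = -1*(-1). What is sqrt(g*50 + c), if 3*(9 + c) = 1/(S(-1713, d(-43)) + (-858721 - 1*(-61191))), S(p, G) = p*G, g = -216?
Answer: I*sqrt(62142069001977498)/2397729 ≈ 103.97*I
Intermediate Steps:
d(m) = 1
S(p, G) = G*p
c = -21579562/2397729 (c = -9 + 1/(3*(1*(-1713) + (-858721 - 1*(-61191)))) = -9 + 1/(3*(-1713 + (-858721 + 61191))) = -9 + 1/(3*(-1713 - 797530)) = -9 + (1/3)/(-799243) = -9 + (1/3)*(-1/799243) = -9 - 1/2397729 = -21579562/2397729 ≈ -9.0000)
sqrt(g*50 + c) = sqrt(-216*50 - 21579562/2397729) = sqrt(-10800 - 21579562/2397729) = sqrt(-25917052762/2397729) = I*sqrt(62142069001977498)/2397729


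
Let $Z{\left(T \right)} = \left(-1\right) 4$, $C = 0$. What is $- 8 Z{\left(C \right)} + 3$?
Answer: $35$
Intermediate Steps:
$Z{\left(T \right)} = -4$
$- 8 Z{\left(C \right)} + 3 = \left(-8\right) \left(-4\right) + 3 = 32 + 3 = 35$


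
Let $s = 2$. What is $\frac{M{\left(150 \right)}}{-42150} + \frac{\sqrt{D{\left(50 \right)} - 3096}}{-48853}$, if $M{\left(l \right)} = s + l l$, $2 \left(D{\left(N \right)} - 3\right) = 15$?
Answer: $- \frac{11251}{21075} - \frac{11 i \sqrt{102}}{97706} \approx -0.53386 - 0.001137 i$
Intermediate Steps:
$D{\left(N \right)} = \frac{21}{2}$ ($D{\left(N \right)} = 3 + \frac{1}{2} \cdot 15 = 3 + \frac{15}{2} = \frac{21}{2}$)
$M{\left(l \right)} = 2 + l^{2}$ ($M{\left(l \right)} = 2 + l l = 2 + l^{2}$)
$\frac{M{\left(150 \right)}}{-42150} + \frac{\sqrt{D{\left(50 \right)} - 3096}}{-48853} = \frac{2 + 150^{2}}{-42150} + \frac{\sqrt{\frac{21}{2} - 3096}}{-48853} = \left(2 + 22500\right) \left(- \frac{1}{42150}\right) + \sqrt{- \frac{6171}{2}} \left(- \frac{1}{48853}\right) = 22502 \left(- \frac{1}{42150}\right) + \frac{11 i \sqrt{102}}{2} \left(- \frac{1}{48853}\right) = - \frac{11251}{21075} - \frac{11 i \sqrt{102}}{97706}$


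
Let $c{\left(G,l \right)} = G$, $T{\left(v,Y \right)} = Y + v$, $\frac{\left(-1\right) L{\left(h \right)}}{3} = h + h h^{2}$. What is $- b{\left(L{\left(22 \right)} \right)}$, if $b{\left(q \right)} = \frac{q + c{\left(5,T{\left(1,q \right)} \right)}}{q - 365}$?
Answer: $- \frac{173}{175} \approx -0.98857$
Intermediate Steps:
$L{\left(h \right)} = - 3 h - 3 h^{3}$ ($L{\left(h \right)} = - 3 \left(h + h h^{2}\right) = - 3 \left(h + h^{3}\right) = - 3 h - 3 h^{3}$)
$b{\left(q \right)} = \frac{5 + q}{-365 + q}$ ($b{\left(q \right)} = \frac{q + 5}{q - 365} = \frac{5 + q}{-365 + q}$)
$- b{\left(L{\left(22 \right)} \right)} = - \frac{5 - 66 \left(1 + 22^{2}\right)}{-365 - 66 \left(1 + 22^{2}\right)} = - \frac{5 - 66 \left(1 + 484\right)}{-365 - 66 \left(1 + 484\right)} = - \frac{5 - 66 \cdot 485}{-365 - 66 \cdot 485} = - \frac{5 - 32010}{-365 - 32010} = - \frac{-32005}{-32375} = - \frac{\left(-1\right) \left(-32005\right)}{32375} = \left(-1\right) \frac{173}{175} = - \frac{173}{175}$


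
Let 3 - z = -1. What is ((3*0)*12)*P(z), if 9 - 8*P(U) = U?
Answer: 0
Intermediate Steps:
z = 4 (z = 3 - 1*(-1) = 3 + 1 = 4)
P(U) = 9/8 - U/8
((3*0)*12)*P(z) = ((3*0)*12)*(9/8 - 1/8*4) = (0*12)*(9/8 - 1/2) = 0*(5/8) = 0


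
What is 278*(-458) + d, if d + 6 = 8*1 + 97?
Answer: -127225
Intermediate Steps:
d = 99 (d = -6 + (8*1 + 97) = -6 + (8 + 97) = -6 + 105 = 99)
278*(-458) + d = 278*(-458) + 99 = -127324 + 99 = -127225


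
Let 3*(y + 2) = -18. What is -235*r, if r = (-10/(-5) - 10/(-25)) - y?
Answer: -2444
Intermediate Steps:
y = -8 (y = -2 + (1/3)*(-18) = -2 - 6 = -8)
r = 52/5 (r = (-10/(-5) - 10/(-25)) - 1*(-8) = (-10*(-1/5) - 10*(-1/25)) + 8 = (2 + 2/5) + 8 = 12/5 + 8 = 52/5 ≈ 10.400)
-235*r = -235*52/5 = -2444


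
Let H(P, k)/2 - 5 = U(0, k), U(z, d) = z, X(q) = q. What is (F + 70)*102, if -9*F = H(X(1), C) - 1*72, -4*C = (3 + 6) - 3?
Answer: 23528/3 ≈ 7842.7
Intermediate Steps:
C = -3/2 (C = -((3 + 6) - 3)/4 = -(9 - 3)/4 = -¼*6 = -3/2 ≈ -1.5000)
H(P, k) = 10 (H(P, k) = 10 + 2*0 = 10 + 0 = 10)
F = 62/9 (F = -(10 - 1*72)/9 = -(10 - 72)/9 = -⅑*(-62) = 62/9 ≈ 6.8889)
(F + 70)*102 = (62/9 + 70)*102 = (692/9)*102 = 23528/3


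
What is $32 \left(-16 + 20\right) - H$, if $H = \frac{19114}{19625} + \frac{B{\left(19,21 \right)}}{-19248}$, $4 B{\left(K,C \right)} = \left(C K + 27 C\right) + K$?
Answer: $\frac{191951609537}{1510968000} \approx 127.04$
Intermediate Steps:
$B{\left(K,C \right)} = \frac{K}{4} + \frac{27 C}{4} + \frac{C K}{4}$ ($B{\left(K,C \right)} = \frac{\left(C K + 27 C\right) + K}{4} = \frac{\left(27 C + C K\right) + K}{4} = \frac{K + 27 C + C K}{4} = \frac{K}{4} + \frac{27 C}{4} + \frac{C K}{4}$)
$H = \frac{1452294463}{1510968000}$ ($H = \frac{19114}{19625} + \frac{\frac{1}{4} \cdot 19 + \frac{27}{4} \cdot 21 + \frac{1}{4} \cdot 21 \cdot 19}{-19248} = 19114 \cdot \frac{1}{19625} + \left(\frac{19}{4} + \frac{567}{4} + \frac{399}{4}\right) \left(- \frac{1}{19248}\right) = \frac{19114}{19625} + \frac{985}{4} \left(- \frac{1}{19248}\right) = \frac{19114}{19625} - \frac{985}{76992} = \frac{1452294463}{1510968000} \approx 0.96117$)
$32 \left(-16 + 20\right) - H = 32 \left(-16 + 20\right) - \frac{1452294463}{1510968000} = 32 \cdot 4 - \frac{1452294463}{1510968000} = 128 - \frac{1452294463}{1510968000} = \frac{191951609537}{1510968000}$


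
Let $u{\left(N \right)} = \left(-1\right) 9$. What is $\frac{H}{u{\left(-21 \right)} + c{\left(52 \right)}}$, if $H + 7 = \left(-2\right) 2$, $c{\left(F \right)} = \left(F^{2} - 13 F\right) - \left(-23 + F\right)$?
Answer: $- \frac{11}{1990} \approx -0.0055276$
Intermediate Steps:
$u{\left(N \right)} = -9$
$c{\left(F \right)} = 23 + F^{2} - 14 F$
$H = -11$ ($H = -7 - 4 = -11$)
$\frac{H}{u{\left(-21 \right)} + c{\left(52 \right)}} = \frac{1}{-9 + \left(23 + 52^{2} - 728\right)} \left(-11\right) = \frac{1}{-9 + \left(23 + 2704 - 728\right)} \left(-11\right) = \frac{1}{-9 + 1999} \left(-11\right) = \frac{1}{1990} \left(-11\right) = - \frac{11}{1990}$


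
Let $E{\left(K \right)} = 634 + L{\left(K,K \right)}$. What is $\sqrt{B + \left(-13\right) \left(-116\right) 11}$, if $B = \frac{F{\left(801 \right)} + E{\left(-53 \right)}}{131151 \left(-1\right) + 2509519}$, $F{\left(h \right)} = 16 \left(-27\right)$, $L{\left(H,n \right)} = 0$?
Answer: $\frac{\sqrt{366532230348233}}{148648} \approx 128.79$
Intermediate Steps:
$E{\left(K \right)} = 634$ ($E{\left(K \right)} = 634 + 0 = 634$)
$F{\left(h \right)} = -432$
$B = \frac{101}{1189184}$ ($B = \frac{-432 + 634}{131151 \left(-1\right) + 2509519} = \frac{202}{-131151 + 2509519} = \frac{202}{2378368} = 202 \cdot \frac{1}{2378368} = \frac{101}{1189184} \approx 8.4932 \cdot 10^{-5}$)
$\sqrt{B + \left(-13\right) \left(-116\right) 11} = \sqrt{\frac{101}{1189184} + \left(-13\right) \left(-116\right) 11} = \sqrt{\frac{101}{1189184} + 1508 \cdot 11} = \sqrt{\frac{101}{1189184} + 16588} = \sqrt{\frac{19726184293}{1189184}} = \frac{\sqrt{366532230348233}}{148648}$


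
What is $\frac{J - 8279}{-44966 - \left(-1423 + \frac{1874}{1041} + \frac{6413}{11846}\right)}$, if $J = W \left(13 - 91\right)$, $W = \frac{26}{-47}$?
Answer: $\frac{954682135062}{5047682301049} \approx 0.18913$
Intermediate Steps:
$W = - \frac{26}{47}$ ($W = 26 \left(- \frac{1}{47}\right) = - \frac{26}{47} \approx -0.55319$)
$J = \frac{2028}{47}$ ($J = - \frac{26 \left(13 - 91\right)}{47} = \left(- \frac{26}{47}\right) \left(-78\right) = \frac{2028}{47} \approx 43.149$)
$\frac{J - 8279}{-44966 - \left(-1423 + \frac{1874}{1041} + \frac{6413}{11846}\right)} = \frac{\frac{2028}{47} - 8279}{-44966 - \left(-1423 + \frac{1874}{1041} + \frac{6413}{11846}\right)} = - \frac{387085}{47 \left(-44966 - \left(-1423 + \frac{1874}{1041} + \frac{6413}{11846}\right)\right)} = - \frac{387085}{47 \left(-44966 + \left(1423 - \left(\frac{6413}{11846} + \frac{1874}{1041}\right)\right)\right)} = - \frac{387085}{47 \left(-44966 + \left(1423 - \frac{28875337}{12331686}\right)\right)} = - \frac{387085}{47 \left(-44966 + \frac{17519113841}{12331686}\right)} = - \frac{387085}{47 \left(- \frac{536987478835}{12331686}\right)} = \left(- \frac{387085}{47}\right) \left(- \frac{12331686}{536987478835}\right) = \frac{954682135062}{5047682301049}$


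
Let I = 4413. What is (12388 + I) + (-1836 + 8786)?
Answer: 23751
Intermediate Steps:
(12388 + I) + (-1836 + 8786) = (12388 + 4413) + (-1836 + 8786) = 16801 + 6950 = 23751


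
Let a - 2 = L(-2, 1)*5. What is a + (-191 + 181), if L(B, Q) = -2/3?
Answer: -34/3 ≈ -11.333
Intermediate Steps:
L(B, Q) = -⅔ (L(B, Q) = -2*⅓ = -⅔)
a = -4/3 (a = 2 - ⅔*5 = 2 - 10/3 = -4/3 ≈ -1.3333)
a + (-191 + 181) = -4/3 + (-191 + 181) = -4/3 - 10 = -34/3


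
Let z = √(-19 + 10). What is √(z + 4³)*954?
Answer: 954*√(64 + 3*I) ≈ 7634.1 + 178.83*I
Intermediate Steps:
z = 3*I (z = √(-9) = 3*I ≈ 3.0*I)
√(z + 4³)*954 = √(3*I + 4³)*954 = √(3*I + 64)*954 = √(64 + 3*I)*954 = 954*√(64 + 3*I)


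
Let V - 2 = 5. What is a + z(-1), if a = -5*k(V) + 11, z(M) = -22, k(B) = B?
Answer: -46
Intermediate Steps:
V = 7 (V = 2 + 5 = 7)
a = -24 (a = -5*7 + 11 = -35 + 11 = -24)
a + z(-1) = -24 - 22 = -46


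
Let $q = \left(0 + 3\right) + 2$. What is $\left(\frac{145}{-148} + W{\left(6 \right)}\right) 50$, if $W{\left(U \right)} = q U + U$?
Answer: $\frac{129575}{74} \approx 1751.0$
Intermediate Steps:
$q = 5$ ($q = 3 + 2 = 5$)
$W{\left(U \right)} = 6 U$ ($W{\left(U \right)} = 5 U + U = 6 U$)
$\left(\frac{145}{-148} + W{\left(6 \right)}\right) 50 = \left(\frac{145}{-148} + 6 \cdot 6\right) 50 = \left(145 \left(- \frac{1}{148}\right) + 36\right) 50 = \left(- \frac{145}{148} + 36\right) 50 = \frac{5183}{148} \cdot 50 = \frac{129575}{74}$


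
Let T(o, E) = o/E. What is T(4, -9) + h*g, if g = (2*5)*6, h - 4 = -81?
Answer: -41584/9 ≈ -4620.4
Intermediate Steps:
h = -77 (h = 4 - 81 = -77)
g = 60 (g = 10*6 = 60)
T(4, -9) + h*g = 4/(-9) - 77*60 = 4*(-⅑) - 4620 = -4/9 - 4620 = -41584/9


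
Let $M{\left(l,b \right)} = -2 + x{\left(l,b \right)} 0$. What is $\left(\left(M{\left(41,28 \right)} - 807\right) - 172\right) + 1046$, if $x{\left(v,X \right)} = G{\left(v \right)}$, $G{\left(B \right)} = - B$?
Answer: $65$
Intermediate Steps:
$x{\left(v,X \right)} = - v$
$M{\left(l,b \right)} = -2$ ($M{\left(l,b \right)} = -2 + - l 0 = -2 + 0 = -2$)
$\left(\left(M{\left(41,28 \right)} - 807\right) - 172\right) + 1046 = \left(\left(-2 - 807\right) - 172\right) + 1046 = \left(-809 - 172\right) + 1046 = -981 + 1046 = 65$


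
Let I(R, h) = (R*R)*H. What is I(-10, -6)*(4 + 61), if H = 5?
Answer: 32500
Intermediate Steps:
I(R, h) = 5*R**2 (I(R, h) = (R*R)*5 = R**2*5 = 5*R**2)
I(-10, -6)*(4 + 61) = (5*(-10)**2)*(4 + 61) = (5*100)*65 = 500*65 = 32500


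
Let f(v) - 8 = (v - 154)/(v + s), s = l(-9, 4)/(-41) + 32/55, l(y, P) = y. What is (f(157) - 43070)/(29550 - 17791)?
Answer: -5107753813/1394782026 ≈ -3.6620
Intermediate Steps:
s = 1807/2255 (s = -9/(-41) + 32/55 = -9*(-1/41) + 32*(1/55) = 9/41 + 32/55 = 1807/2255 ≈ 0.80133)
f(v) = 8 + (-154 + v)/(1807/2255 + v) (f(v) = 8 + (v - 154)/(v + 1807/2255) = 8 + (-154 + v)/(1807/2255 + v))
(f(157) - 43070)/(29550 - 17791) = (3*(-110938 + 6765*157)/(1807 + 2255*157) - 43070)/(29550 - 17791) = (3*(-110938 + 1062105)/(1807 + 354035) - 43070)/11759 = (3*951167/355842 - 43070)*(1/11759) = (3*(1/355842)*951167 - 43070)*(1/11759) = (951167/118614 - 43070)*(1/11759) = -5107753813/118614*1/11759 = -5107753813/1394782026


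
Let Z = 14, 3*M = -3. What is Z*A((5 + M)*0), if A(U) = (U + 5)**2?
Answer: 350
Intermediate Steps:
M = -1 (M = (1/3)*(-3) = -1)
A(U) = (5 + U)**2
Z*A((5 + M)*0) = 14*(5 + (5 - 1)*0)**2 = 14*(5 + 4*0)**2 = 14*(5 + 0)**2 = 14*5**2 = 14*25 = 350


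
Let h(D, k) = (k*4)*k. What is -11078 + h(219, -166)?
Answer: 99146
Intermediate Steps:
h(D, k) = 4*k**2 (h(D, k) = (4*k)*k = 4*k**2)
-11078 + h(219, -166) = -11078 + 4*(-166)**2 = -11078 + 4*27556 = -11078 + 110224 = 99146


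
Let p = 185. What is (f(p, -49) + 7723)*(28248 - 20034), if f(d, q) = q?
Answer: 63034236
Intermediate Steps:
(f(p, -49) + 7723)*(28248 - 20034) = (-49 + 7723)*(28248 - 20034) = 7674*8214 = 63034236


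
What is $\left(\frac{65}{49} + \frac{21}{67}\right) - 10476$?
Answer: $- \frac{34387324}{3283} \approx -10474.0$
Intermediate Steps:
$\left(\frac{65}{49} + \frac{21}{67}\right) - 10476 = \frac{5384}{3283} - 10476 = - \frac{34387324}{3283}$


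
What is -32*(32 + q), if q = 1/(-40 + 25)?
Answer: -15328/15 ≈ -1021.9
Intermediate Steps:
q = -1/15 (q = 1/(-15) = -1/15 ≈ -0.066667)
-32*(32 + q) = -32*(32 - 1/15) = -32*479/15 = -15328/15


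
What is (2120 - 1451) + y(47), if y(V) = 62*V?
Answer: 3583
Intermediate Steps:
(2120 - 1451) + y(47) = (2120 - 1451) + 62*47 = 669 + 2914 = 3583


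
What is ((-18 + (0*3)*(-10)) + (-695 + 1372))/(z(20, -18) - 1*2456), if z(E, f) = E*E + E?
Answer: -659/2036 ≈ -0.32367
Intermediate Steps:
z(E, f) = E + E² (z(E, f) = E² + E = E + E²)
((-18 + (0*3)*(-10)) + (-695 + 1372))/(z(20, -18) - 1*2456) = ((-18 + (0*3)*(-10)) + (-695 + 1372))/(20*(1 + 20) - 1*2456) = ((-18 + 0*(-10)) + 677)/(20*21 - 2456) = ((-18 + 0) + 677)/(420 - 2456) = (-18 + 677)/(-2036) = 659*(-1/2036) = -659/2036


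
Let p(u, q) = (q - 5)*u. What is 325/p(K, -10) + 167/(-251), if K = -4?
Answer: 14311/3012 ≈ 4.7513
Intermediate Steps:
p(u, q) = u*(-5 + q) (p(u, q) = (-5 + q)*u = u*(-5 + q))
325/p(K, -10) + 167/(-251) = 325/((-4*(-5 - 10))) + 167/(-251) = 325/((-4*(-15))) + 167*(-1/251) = 325/60 - 167/251 = 325*(1/60) - 167/251 = 65/12 - 167/251 = 14311/3012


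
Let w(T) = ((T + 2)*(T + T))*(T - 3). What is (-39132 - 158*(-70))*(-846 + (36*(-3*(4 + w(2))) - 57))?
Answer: -11032296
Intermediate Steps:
w(T) = 2*T*(-3 + T)*(2 + T) (w(T) = ((2 + T)*(2*T))*(-3 + T) = (2*T*(2 + T))*(-3 + T) = 2*T*(-3 + T)*(2 + T))
(-39132 - 158*(-70))*(-846 + (36*(-3*(4 + w(2))) - 57)) = (-39132 - 158*(-70))*(-846 + (36*(-3*(4 + 2*2*(-6 + 2² - 1*2))) - 57)) = (-39132 + 11060)*(-846 + (36*(-3*(4 + 2*2*(-6 + 4 - 2))) - 57)) = -28072*(-846 + (36*(-3*(4 + 2*2*(-4))) - 57)) = -28072*(-846 + (36*(-3*(4 - 16)) - 57)) = -28072*(-846 + (36*(-3*(-12)) - 57)) = -28072*(-846 + (36*36 - 57)) = -28072*(-846 + (1296 - 57)) = -28072*(-846 + 1239) = -28072*393 = -11032296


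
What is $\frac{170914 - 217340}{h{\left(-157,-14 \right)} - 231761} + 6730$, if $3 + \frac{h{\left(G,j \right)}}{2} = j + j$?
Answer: $\frac{1560215216}{231823} \approx 6730.2$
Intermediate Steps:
$h{\left(G,j \right)} = -6 + 4 j$ ($h{\left(G,j \right)} = -6 + 2 \left(j + j\right) = -6 + 2 \cdot 2 j = -6 + 4 j$)
$\frac{170914 - 217340}{h{\left(-157,-14 \right)} - 231761} + 6730 = \frac{170914 - 217340}{\left(-6 + 4 \left(-14\right)\right) - 231761} + 6730 = - \frac{46426}{\left(-6 - 56\right) - 231761} + 6730 = - \frac{46426}{-62 - 231761} + 6730 = - \frac{46426}{-231823} + 6730 = \left(-46426\right) \left(- \frac{1}{231823}\right) + 6730 = \frac{46426}{231823} + 6730 = \frac{1560215216}{231823}$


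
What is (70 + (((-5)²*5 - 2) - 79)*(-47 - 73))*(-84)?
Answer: 437640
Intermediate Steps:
(70 + (((-5)²*5 - 2) - 79)*(-47 - 73))*(-84) = (70 + ((25*5 - 2) - 79)*(-120))*(-84) = (70 + ((125 - 2) - 79)*(-120))*(-84) = (70 + (123 - 79)*(-120))*(-84) = (70 + 44*(-120))*(-84) = (70 - 5280)*(-84) = -5210*(-84) = 437640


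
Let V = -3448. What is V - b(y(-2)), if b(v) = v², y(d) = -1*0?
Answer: -3448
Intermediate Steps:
y(d) = 0
V - b(y(-2)) = -3448 - 1*0² = -3448 - 1*0 = -3448 + 0 = -3448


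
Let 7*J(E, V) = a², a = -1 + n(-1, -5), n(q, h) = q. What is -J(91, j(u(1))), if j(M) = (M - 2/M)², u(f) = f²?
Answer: -4/7 ≈ -0.57143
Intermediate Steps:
a = -2 (a = -1 - 1 = -2)
J(E, V) = 4/7 (J(E, V) = (⅐)*(-2)² = (⅐)*4 = 4/7)
-J(91, j(u(1))) = -1*4/7 = -4/7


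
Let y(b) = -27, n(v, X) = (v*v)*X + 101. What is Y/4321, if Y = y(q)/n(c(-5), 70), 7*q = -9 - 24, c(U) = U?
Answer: -9/2666057 ≈ -3.3758e-6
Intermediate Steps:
n(v, X) = 101 + X*v² (n(v, X) = v²*X + 101 = X*v² + 101 = 101 + X*v²)
q = -33/7 (q = (-9 - 24)/7 = (⅐)*(-33) = -33/7 ≈ -4.7143)
Y = -9/617 (Y = -27/(101 + 70*(-5)²) = -27/(101 + 70*25) = -27/(101 + 1750) = -27/1851 = -27*1/1851 = -9/617 ≈ -0.014587)
Y/4321 = -9/617/4321 = -9/617*1/4321 = -9/2666057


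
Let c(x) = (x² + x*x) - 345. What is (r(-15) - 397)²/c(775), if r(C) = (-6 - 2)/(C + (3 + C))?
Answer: 114725521/875459745 ≈ 0.13105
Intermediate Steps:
r(C) = -8/(3 + 2*C)
c(x) = -345 + 2*x² (c(x) = (x² + x²) - 345 = 2*x² - 345 = -345 + 2*x²)
(r(-15) - 397)²/c(775) = (-8/(3 + 2*(-15)) - 397)²/(-345 + 2*775²) = (-8/(3 - 30) - 397)²/(-345 + 2*600625) = (-8/(-27) - 397)²/(-345 + 1201250) = (-8*(-1/27) - 397)²/1200905 = (8/27 - 397)²*(1/1200905) = (-10711/27)²*(1/1200905) = (114725521/729)*(1/1200905) = 114725521/875459745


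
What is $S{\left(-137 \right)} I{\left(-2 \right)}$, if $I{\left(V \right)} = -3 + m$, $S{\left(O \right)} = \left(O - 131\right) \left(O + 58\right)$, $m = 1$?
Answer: $-42344$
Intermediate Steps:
$S{\left(O \right)} = \left(-131 + O\right) \left(58 + O\right)$
$I{\left(V \right)} = -2$ ($I{\left(V \right)} = -3 + 1 = -2$)
$S{\left(-137 \right)} I{\left(-2 \right)} = \left(-7598 + \left(-137\right)^{2} - -10001\right) \left(-2\right) = \left(-7598 + 18769 + 10001\right) \left(-2\right) = 21172 \left(-2\right) = -42344$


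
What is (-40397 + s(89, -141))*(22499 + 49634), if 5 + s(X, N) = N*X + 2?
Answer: -3819370217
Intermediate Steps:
s(X, N) = -3 + N*X (s(X, N) = -5 + (N*X + 2) = -5 + (2 + N*X) = -3 + N*X)
(-40397 + s(89, -141))*(22499 + 49634) = (-40397 + (-3 - 141*89))*(22499 + 49634) = (-40397 + (-3 - 12549))*72133 = (-40397 - 12552)*72133 = -52949*72133 = -3819370217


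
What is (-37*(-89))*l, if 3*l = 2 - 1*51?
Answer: -161357/3 ≈ -53786.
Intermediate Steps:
l = -49/3 (l = (2 - 1*51)/3 = (2 - 51)/3 = (⅓)*(-49) = -49/3 ≈ -16.333)
(-37*(-89))*l = -37*(-89)*(-49/3) = 3293*(-49/3) = -161357/3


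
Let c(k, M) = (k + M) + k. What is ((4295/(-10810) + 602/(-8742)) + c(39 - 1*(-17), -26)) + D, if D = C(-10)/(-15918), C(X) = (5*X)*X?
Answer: 15203129093/177809366 ≈ 85.502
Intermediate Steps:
C(X) = 5*X²
c(k, M) = M + 2*k (c(k, M) = (M + k) + k = M + 2*k)
D = -250/7959 (D = (5*(-10)²)/(-15918) = (5*100)*(-1/15918) = 500*(-1/15918) = -250/7959 ≈ -0.031411)
((4295/(-10810) + 602/(-8742)) + c(39 - 1*(-17), -26)) + D = ((4295/(-10810) + 602/(-8742)) + (-26 + 2*(39 - 1*(-17)))) - 250/7959 = ((4295*(-1/10810) + 602*(-1/8742)) + (-26 + 2*(39 + 17))) - 250/7959 = ((-859/2162 - 301/4371) + (-26 + 2*56)) - 250/7959 = (-93733/201066 + (-26 + 112)) - 250/7959 = (-93733/201066 + 86) - 250/7959 = 17197943/201066 - 250/7959 = 15203129093/177809366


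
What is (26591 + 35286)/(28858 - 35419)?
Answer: -61877/6561 ≈ -9.4310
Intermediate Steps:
(26591 + 35286)/(28858 - 35419) = 61877/(-6561) = 61877*(-1/6561) = -61877/6561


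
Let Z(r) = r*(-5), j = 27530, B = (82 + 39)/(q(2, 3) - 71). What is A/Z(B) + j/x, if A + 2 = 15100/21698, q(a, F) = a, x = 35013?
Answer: 13319730554/20892082035 ≈ 0.63755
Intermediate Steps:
B = -121/69 (B = (82 + 39)/(2 - 71) = 121/(-69) = 121*(-1/69) = -121/69 ≈ -1.7536)
Z(r) = -5*r
A = -14148/10849 (A = -2 + 15100/21698 = -2 + 15100*(1/21698) = -2 + 7550/10849 = -14148/10849 ≈ -1.3041)
A/Z(B) + j/x = -14148/(10849*((-5*(-121/69)))) + 27530/35013 = -14148/(10849*605/69) + 27530*(1/35013) = -14148/10849*69/605 + 27530/35013 = -976212/6563645 + 27530/35013 = 13319730554/20892082035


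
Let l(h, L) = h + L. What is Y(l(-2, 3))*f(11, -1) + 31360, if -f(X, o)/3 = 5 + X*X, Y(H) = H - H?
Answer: 31360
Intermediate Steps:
l(h, L) = L + h
Y(H) = 0
f(X, o) = -15 - 3*X² (f(X, o) = -3*(5 + X*X) = -3*(5 + X²) = -15 - 3*X²)
Y(l(-2, 3))*f(11, -1) + 31360 = 0*(-15 - 3*11²) + 31360 = 0*(-15 - 3*121) + 31360 = 0*(-15 - 363) + 31360 = 0*(-378) + 31360 = 0 + 31360 = 31360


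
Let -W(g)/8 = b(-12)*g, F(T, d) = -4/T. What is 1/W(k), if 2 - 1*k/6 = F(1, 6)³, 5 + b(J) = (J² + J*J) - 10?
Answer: -1/864864 ≈ -1.1563e-6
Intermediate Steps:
b(J) = -15 + 2*J² (b(J) = -5 + ((J² + J*J) - 10) = -5 + ((J² + J²) - 10) = -5 + (2*J² - 10) = -5 + (-10 + 2*J²) = -15 + 2*J²)
k = 396 (k = 12 - 6*(-4/1)³ = 12 - 6*(-4*1)³ = 12 - 6*(-4)³ = 12 - 6*(-64) = 12 + 384 = 396)
W(g) = -2184*g (W(g) = -8*(-15 + 2*(-12)²)*g = -8*(-15 + 2*144)*g = -8*(-15 + 288)*g = -2184*g)
1/W(k) = 1/(-2184*396) = 1/(-864864) = -1/864864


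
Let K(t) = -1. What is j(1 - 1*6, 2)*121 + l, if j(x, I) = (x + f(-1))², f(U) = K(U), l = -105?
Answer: 4251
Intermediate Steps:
f(U) = -1
j(x, I) = (-1 + x)² (j(x, I) = (x - 1)² = (-1 + x)²)
j(1 - 1*6, 2)*121 + l = (-1 + (1 - 1*6))²*121 - 105 = (-1 + (1 - 6))²*121 - 105 = (-1 - 5)²*121 - 105 = (-6)²*121 - 105 = 36*121 - 105 = 4356 - 105 = 4251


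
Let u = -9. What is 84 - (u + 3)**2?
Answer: 48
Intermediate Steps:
84 - (u + 3)**2 = 84 - (-9 + 3)**2 = 84 - 1*(-6)**2 = 84 - 1*36 = 84 - 36 = 48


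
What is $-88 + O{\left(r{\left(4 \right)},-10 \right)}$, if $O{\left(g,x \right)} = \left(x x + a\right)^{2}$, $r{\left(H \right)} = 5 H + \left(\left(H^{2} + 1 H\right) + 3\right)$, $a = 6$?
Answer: $11148$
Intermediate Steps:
$r{\left(H \right)} = 3 + H^{2} + 6 H$ ($r{\left(H \right)} = 5 H + \left(\left(H^{2} + H\right) + 3\right) = 5 H + \left(\left(H + H^{2}\right) + 3\right) = 5 H + \left(3 + H + H^{2}\right) = 3 + H^{2} + 6 H$)
$O{\left(g,x \right)} = \left(6 + x^{2}\right)^{2}$ ($O{\left(g,x \right)} = \left(x x + 6\right)^{2} = \left(x^{2} + 6\right)^{2} = \left(6 + x^{2}\right)^{2}$)
$-88 + O{\left(r{\left(4 \right)},-10 \right)} = -88 + \left(6 + \left(-10\right)^{2}\right)^{2} = -88 + \left(6 + 100\right)^{2} = -88 + 106^{2} = -88 + 11236 = 11148$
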